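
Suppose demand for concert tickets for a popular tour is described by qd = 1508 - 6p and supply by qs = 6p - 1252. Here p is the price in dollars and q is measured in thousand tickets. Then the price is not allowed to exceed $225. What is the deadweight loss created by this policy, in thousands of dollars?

Setting quantity demanded equal to quantity supplied, 1508 - 6p = 6p - 1252, gives p* = 230 and q* = 128.
The ceiling of 225 is below the equilibrium price 230, so it binds.
At p = 225: qd = 1508 - 6·225 = 158 and qs = 6·225 - 1252 = 98.
Quantity traded falls to 98. At q = 98 the demand price is (1508 - 98)/6 = 235 and the supply price is (1252 + 98)/6 = 225.
Deadweight loss = ½ · (235 - 225) · (128 - 98) = ½ · 10 · 30 = 150.

150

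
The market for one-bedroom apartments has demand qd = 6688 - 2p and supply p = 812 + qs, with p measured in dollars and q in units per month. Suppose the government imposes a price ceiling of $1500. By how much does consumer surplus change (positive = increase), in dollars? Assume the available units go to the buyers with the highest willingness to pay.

Rearranging supply gives qs = p - 812. Setting quantity demanded equal to quantity supplied, 6688 - 2p = p - 812, gives p* = 2500 and q* = 1688.
The ceiling of 1500 is below the equilibrium price 2500, so it binds.
At p = 1500: qd = 6688 - 2·1500 = 3688 and qs = 1500 - 812 = 688.
Consumer surplus without the control is ½ · (3344 - 2500) · 1688 = 712336.
With the ceiling, 688 units are sold at 1500 (assume they go to the highest-value buyers). The demand price at q = 688 is 3000, so CS = ½ · [(3344 - 1500) + (3000 - 1500)] · 688 = 1150336.
Change in consumer surplus = 1150336 - 712336 = 438000.

438000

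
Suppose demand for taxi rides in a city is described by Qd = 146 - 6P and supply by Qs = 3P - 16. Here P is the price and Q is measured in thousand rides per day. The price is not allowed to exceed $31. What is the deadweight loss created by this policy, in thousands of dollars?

0

Without the control the market clears where 146 - 6P = 3P - 16, i.e. P* = 18 and Q* = 38.
Since 31 is above P* = 18, the ceiling does not bind and the free-market outcome prevails.
Since the control does not bind, no trades are prevented and deadweight loss is zero.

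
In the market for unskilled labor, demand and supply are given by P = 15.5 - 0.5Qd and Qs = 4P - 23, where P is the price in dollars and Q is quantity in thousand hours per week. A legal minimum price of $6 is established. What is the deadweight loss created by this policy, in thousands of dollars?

0

Rearranging demand gives Qd = 31 - 2P. In a free market, 31 - 2P = 4P - 23 gives the equilibrium P* = 9, Q* = 13.
The floor of 6 is below the equilibrium price 9, so it is not binding; the market clears at P* = 9, Q* = 13.
Since the control does not bind, no trades are prevented and deadweight loss is zero.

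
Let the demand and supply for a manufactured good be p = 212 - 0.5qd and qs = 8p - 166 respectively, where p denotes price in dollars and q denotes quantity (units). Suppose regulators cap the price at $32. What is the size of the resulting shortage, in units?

Rearranging demand gives qd = 424 - 2p. In a free market, 424 - 2p = 8p - 166 gives the equilibrium p* = 59, q* = 306.
Since 32 < 59, the ceiling is binding.
At p = 32: qd = 424 - 2·32 = 360 and qs = 8·32 - 166 = 90.
Shortage = qd - qs = 360 - 90 = 270.

270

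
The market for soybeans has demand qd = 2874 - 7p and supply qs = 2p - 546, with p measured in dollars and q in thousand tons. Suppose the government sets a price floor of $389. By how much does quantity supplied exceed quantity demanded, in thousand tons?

Setting quantity demanded equal to quantity supplied, 2874 - 7p = 2p - 546, gives p* = 380 and q* = 214.
The floor of 389 is above the equilibrium price 380, so it binds.
At p = 389: qd = 2874 - 7·389 = 151 and qs = 2·389 - 546 = 232.
Surplus = qs - qd = 232 - 151 = 81.

81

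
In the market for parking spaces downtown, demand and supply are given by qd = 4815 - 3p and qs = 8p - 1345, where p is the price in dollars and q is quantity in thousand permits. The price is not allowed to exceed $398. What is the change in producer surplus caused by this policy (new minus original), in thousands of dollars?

-402894

Equilibrium: 4815 - 3p = 8p - 1345, so 6160 = 11p and p* = 560, q* = 3135.
Since 398 < 560, the ceiling is binding.
At p = 398: qd = 4815 - 3·398 = 3621 and qs = 8·398 - 1345 = 1839.
Producer surplus without the control is ½ · (560 - 168.125) · 3135 = 614264.0625.
With the ceiling, producers sell 1839 units at 398, so PS = ½ · (398 - 168.125) · 1839 = 211370.0625.
Change in producer surplus = 211370.0625 - 614264.0625 = -402894.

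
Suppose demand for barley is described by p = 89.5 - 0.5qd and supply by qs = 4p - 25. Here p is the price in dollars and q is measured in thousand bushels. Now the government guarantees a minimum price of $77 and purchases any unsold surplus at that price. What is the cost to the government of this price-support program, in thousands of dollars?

Rearranging demand gives qd = 179 - 2p. Setting quantity demanded equal to quantity supplied, 179 - 2p = 4p - 25, gives p* = 34 and q* = 111.
Since 77 > 34, the floor is binding.
At p = 77: qd = 179 - 2·77 = 25 and qs = 4·77 - 25 = 283.
Surplus = qs - qd = 258.
Government expenditure = surplus × support price = 258 × 77 = 19866.

19866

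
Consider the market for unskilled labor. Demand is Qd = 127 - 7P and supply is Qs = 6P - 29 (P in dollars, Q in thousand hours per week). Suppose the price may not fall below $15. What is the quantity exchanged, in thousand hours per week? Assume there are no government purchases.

22

Setting quantity demanded equal to quantity supplied, 127 - 7P = 6P - 29, gives P* = 12 and Q* = 43.
Since 15 > 12, the floor is binding.
At P = 15: Qd = 127 - 7·15 = 22 and Qs = 6·15 - 29 = 61.
The quantity actually transacted is the short side, demand: 22.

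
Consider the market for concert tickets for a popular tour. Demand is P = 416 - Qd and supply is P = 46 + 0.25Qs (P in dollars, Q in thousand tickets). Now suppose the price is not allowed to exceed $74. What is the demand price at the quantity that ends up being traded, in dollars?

Rearranging demand gives Qd = 416 - P; rearranging supply gives Qs = 4P - 184. Setting quantity demanded equal to quantity supplied, 416 - P = 4P - 184, gives P* = 120 and Q* = 296.
Since 74 < 120, the ceiling is binding.
At P = 74: Qd = 416 - 74 = 342 and Qs = 4·74 - 184 = 112.
Only 112 units reach the market. On the demand curve, the marginal buyer's willingness to pay at Q = 112 is (416 - 112) = 304.

304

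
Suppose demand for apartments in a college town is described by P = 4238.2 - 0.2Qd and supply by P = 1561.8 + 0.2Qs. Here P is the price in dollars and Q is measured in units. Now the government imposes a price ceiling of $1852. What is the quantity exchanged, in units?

1451

Rearranging demand gives Qd = 21191 - 5P; rearranging supply gives Qs = 5P - 7809. Setting quantity demanded equal to quantity supplied, 21191 - 5P = 5P - 7809, gives P* = 2900 and Q* = 6691.
Because the ceiling (1852) lies below the market-clearing price, it is binding.
At P = 1852: Qd = 21191 - 5·1852 = 11931 and Qs = 5·1852 - 7809 = 1451.
The quantity actually transacted is the short side, supply: 1451.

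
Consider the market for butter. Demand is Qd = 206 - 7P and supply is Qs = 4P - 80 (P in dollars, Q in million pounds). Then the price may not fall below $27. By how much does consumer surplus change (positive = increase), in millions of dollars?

-20.5

Setting quantity demanded equal to quantity supplied, 206 - 7P = 4P - 80, gives P* = 26 and Q* = 24.
The floor of 27 is above the equilibrium price 26, so it binds.
At P = 27: Qd = 206 - 7·27 = 17 and Qs = 4·27 - 80 = 28.
Consumer surplus without the control is ½ · (206/7 - 26) · 24 = 288/7.
With the floor, consumers buy 17 units at 27, so CS = ½ · (206/7 - 27) · 17 = 289/14.
Change in consumer surplus = 289/14 - 288/7 = -20.5.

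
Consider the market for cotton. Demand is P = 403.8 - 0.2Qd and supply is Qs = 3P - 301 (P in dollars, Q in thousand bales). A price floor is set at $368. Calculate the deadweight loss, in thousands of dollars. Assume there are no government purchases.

40560

Rearranging demand gives Qd = 2019 - 5P. Without the control the market clears where 2019 - 5P = 3P - 301, i.e. P* = 290 and Q* = 569.
Because the floor (368) lies above the market-clearing price, it is binding.
At P = 368: Qd = 2019 - 5·368 = 179 and Qs = 3·368 - 301 = 803.
Quantity traded falls to 179. At Q = 179 the demand price is (2019 - 179)/5 = 368 and the supply price is (301 + 179)/3 = 160.
Deadweight loss = ½ · (368 - 160) · (569 - 179) = ½ · 208 · 390 = 40560.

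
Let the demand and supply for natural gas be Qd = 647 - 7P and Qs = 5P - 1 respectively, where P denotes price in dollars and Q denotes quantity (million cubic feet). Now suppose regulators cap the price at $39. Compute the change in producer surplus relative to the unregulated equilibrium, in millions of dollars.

-3472.5

Without the control the market clears where 647 - 7P = 5P - 1, i.e. P* = 54 and Q* = 269.
The ceiling of 39 is below the equilibrium price 54, so it binds.
At P = 39: Qd = 647 - 7·39 = 374 and Qs = 5·39 - 1 = 194.
Producer surplus without the control is ½ · (54 - 0.2) · 269 = 7236.1.
With the ceiling, producers sell 194 units at 39, so PS = ½ · (39 - 0.2) · 194 = 3763.6.
Change in producer surplus = 3763.6 - 7236.1 = -3472.5.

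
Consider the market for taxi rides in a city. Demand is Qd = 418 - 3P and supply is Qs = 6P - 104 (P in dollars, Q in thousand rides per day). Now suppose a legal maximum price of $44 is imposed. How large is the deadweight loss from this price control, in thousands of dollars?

1764

Without the control the market clears where 418 - 3P = 6P - 104, i.e. P* = 58 and Q* = 244.
The ceiling of 44 is below the equilibrium price 58, so it binds.
At P = 44: Qd = 418 - 3·44 = 286 and Qs = 6·44 - 104 = 160.
Quantity traded falls to 160. At Q = 160 the demand price is (418 - 160)/3 = 86 and the supply price is (104 + 160)/6 = 44.
Deadweight loss = ½ · (86 - 44) · (244 - 160) = ½ · 42 · 84 = 1764.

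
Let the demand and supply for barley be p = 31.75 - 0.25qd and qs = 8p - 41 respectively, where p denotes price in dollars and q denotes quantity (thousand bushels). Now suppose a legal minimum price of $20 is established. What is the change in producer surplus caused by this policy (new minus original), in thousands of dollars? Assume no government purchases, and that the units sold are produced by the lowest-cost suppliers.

Rearranging demand gives qd = 127 - 4p. Equilibrium: 127 - 4p = 8p - 41, so 168 = 12p and p* = 14, q* = 71.
Because the floor (20) lies above the market-clearing price, it is binding.
At p = 20: qd = 127 - 4·20 = 47 and qs = 8·20 - 41 = 119.
Producer surplus without the control is ½ · (14 - 5.125) · 71 = 315.0625.
With the floor, 47 units are sold at 20. The supply price at q = 47 is 11, so PS = ½ · [(20 - 5.125) + (20 - 11)] · 47 = 561.0625.
Change in producer surplus = 561.0625 - 315.0625 = 246.

246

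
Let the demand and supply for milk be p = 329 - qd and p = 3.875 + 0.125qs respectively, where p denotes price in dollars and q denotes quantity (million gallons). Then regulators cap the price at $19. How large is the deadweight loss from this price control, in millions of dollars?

15876

Rearranging demand gives qd = 329 - p; rearranging supply gives qs = 8p - 31. Equilibrium: 329 - p = 8p - 31, so 360 = 9p and p* = 40, q* = 289.
Since 19 < 40, the ceiling is binding.
At p = 19: qd = 329 - 19 = 310 and qs = 8·19 - 31 = 121.
Quantity traded falls to 121. At q = 121 the demand price is 329 - 121 = 208 and the supply price is (31 + 121)/8 = 19.
Deadweight loss = ½ · (208 - 19) · (289 - 121) = ½ · 189 · 168 = 15876.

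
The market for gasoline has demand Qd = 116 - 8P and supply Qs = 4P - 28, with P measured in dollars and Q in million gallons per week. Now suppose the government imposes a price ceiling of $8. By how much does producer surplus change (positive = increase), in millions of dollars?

Without the control the market clears where 116 - 8P = 4P - 28, i.e. P* = 12 and Q* = 20.
Because the ceiling (8) lies below the market-clearing price, it is binding.
At P = 8: Qd = 116 - 8·8 = 52 and Qs = 4·8 - 28 = 4.
Producer surplus without the control is ½ · (12 - 7) · 20 = 50.
With the ceiling, producers sell 4 units at 8, so PS = ½ · (8 - 7) · 4 = 2.
Change in producer surplus = 2 - 50 = -48.

-48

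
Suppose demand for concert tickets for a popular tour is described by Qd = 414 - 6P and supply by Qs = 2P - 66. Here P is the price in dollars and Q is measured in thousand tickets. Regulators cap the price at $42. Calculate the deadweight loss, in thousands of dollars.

432

Equilibrium: 414 - 6P = 2P - 66, so 480 = 8P and P* = 60, Q* = 54.
The ceiling of 42 is below the equilibrium price 60, so it binds.
At P = 42: Qd = 414 - 6·42 = 162 and Qs = 2·42 - 66 = 18.
Quantity traded falls to 18. At Q = 18 the demand price is (414 - 18)/6 = 66 and the supply price is (66 + 18)/2 = 42.
Deadweight loss = ½ · (66 - 42) · (54 - 18) = ½ · 24 · 36 = 432.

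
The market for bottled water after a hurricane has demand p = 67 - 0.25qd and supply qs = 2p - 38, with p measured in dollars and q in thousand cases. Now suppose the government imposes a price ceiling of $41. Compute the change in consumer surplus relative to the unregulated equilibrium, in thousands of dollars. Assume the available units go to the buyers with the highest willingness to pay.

Rearranging demand gives qd = 268 - 4p. Equilibrium: 268 - 4p = 2p - 38, so 306 = 6p and p* = 51, q* = 64.
Because the ceiling (41) lies below the market-clearing price, it is binding.
At p = 41: qd = 268 - 4·41 = 104 and qs = 2·41 - 38 = 44.
Consumer surplus without the control is ½ · (67 - 51) · 64 = 512.
With the ceiling, 44 units are sold at 41 (assume they go to the highest-value buyers). The demand price at q = 44 is 56, so CS = ½ · [(67 - 41) + (56 - 41)] · 44 = 902.
Change in consumer surplus = 902 - 512 = 390.

390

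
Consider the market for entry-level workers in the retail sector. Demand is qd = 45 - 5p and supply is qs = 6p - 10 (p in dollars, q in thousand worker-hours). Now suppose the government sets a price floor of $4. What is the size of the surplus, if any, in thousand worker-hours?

0

Without the control the market clears where 45 - 5p = 6p - 10, i.e. p* = 5 and q* = 20.
The floor of 4 is below the equilibrium price 5, so it is not binding; the market clears at p* = 5, q* = 20.
Since the control does not bind, there is no surplus.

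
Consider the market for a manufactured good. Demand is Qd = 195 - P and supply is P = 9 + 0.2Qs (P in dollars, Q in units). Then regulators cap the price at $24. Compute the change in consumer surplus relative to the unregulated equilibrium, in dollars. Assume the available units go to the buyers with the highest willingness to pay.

Rearranging supply gives Qs = 5P - 45. Without the control the market clears where 195 - P = 5P - 45, i.e. P* = 40 and Q* = 155.
The ceiling of 24 is below the equilibrium price 40, so it binds.
At P = 24: Qd = 195 - 24 = 171 and Qs = 5·24 - 45 = 75.
Consumer surplus without the control is ½ · (195 - 40) · 155 = 12012.5.
With the ceiling, 75 units are sold at 24 (assume they go to the highest-value buyers). The demand price at Q = 75 is 120, so CS = ½ · [(195 - 24) + (120 - 24)] · 75 = 10012.5.
Change in consumer surplus = 10012.5 - 12012.5 = -2000.

-2000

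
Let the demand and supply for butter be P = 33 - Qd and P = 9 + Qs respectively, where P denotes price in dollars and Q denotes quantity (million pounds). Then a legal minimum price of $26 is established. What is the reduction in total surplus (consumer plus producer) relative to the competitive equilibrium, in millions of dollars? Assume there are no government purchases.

Rearranging demand gives Qd = 33 - P; rearranging supply gives Qs = P - 9. Without the control the market clears where 33 - P = P - 9, i.e. P* = 21 and Q* = 12.
The floor of 26 is above the equilibrium price 21, so it binds.
At P = 26: Qd = 33 - 26 = 7 and Qs = 26 - 9 = 17.
Quantity traded falls to 7. At Q = 7 the demand price is 33 - 7 = 26 and the supply price is 9 + 7 = 16.
Deadweight loss = ½ · (26 - 16) · (12 - 7) = ½ · 10 · 5 = 25.

25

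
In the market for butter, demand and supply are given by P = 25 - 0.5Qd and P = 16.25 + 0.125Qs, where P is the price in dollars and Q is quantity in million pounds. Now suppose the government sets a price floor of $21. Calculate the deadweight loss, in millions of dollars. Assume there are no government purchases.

Rearranging demand gives Qd = 50 - 2P; rearranging supply gives Qs = 8P - 130. Without the control the market clears where 50 - 2P = 8P - 130, i.e. P* = 18 and Q* = 14.
The floor of 21 is above the equilibrium price 18, so it binds.
At P = 21: Qd = 50 - 2·21 = 8 and Qs = 8·21 - 130 = 38.
Quantity traded falls to 8. At Q = 8 the demand price is (50 - 8)/2 = 21 and the supply price is (130 + 8)/8 = 17.25.
Deadweight loss = ½ · (21 - 17.25) · (14 - 8) = ½ · 3.75 · 6 = 11.25.

11.25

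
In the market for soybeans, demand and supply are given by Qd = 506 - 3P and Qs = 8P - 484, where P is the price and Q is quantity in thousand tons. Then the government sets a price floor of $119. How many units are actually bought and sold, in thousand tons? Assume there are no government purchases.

Setting quantity demanded equal to quantity supplied, 506 - 3P = 8P - 484, gives P* = 90 and Q* = 236.
Because the floor (119) lies above the market-clearing price, it is binding.
At P = 119: Qd = 506 - 3·119 = 149 and Qs = 8·119 - 484 = 468.
The quantity actually transacted is the short side, demand: 149.

149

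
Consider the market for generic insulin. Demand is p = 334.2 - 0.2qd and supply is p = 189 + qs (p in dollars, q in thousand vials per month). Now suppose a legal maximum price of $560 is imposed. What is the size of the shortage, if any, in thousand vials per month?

0

Rearranging demand gives qd = 1671 - 5p; rearranging supply gives qs = p - 189. Equilibrium: 1671 - 5p = p - 189, so 1860 = 6p and p* = 310, q* = 121.
Since 560 is above p* = 310, the ceiling does not bind and the free-market outcome prevails.
Since the control does not bind, there is no shortage.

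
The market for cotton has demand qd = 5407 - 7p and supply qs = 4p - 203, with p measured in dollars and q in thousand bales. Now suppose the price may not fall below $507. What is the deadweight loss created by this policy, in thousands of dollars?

0

Equilibrium: 5407 - 7p = 4p - 203, so 5610 = 11p and p* = 510, q* = 1837.
The floor of 507 is below the equilibrium price 510, so it is not binding; the market clears at p* = 510, q* = 1837.
Since the control does not bind, no trades are prevented and deadweight loss is zero.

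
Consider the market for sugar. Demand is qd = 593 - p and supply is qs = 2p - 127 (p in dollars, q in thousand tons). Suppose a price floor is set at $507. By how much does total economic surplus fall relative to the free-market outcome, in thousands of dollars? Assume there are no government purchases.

Equilibrium: 593 - p = 2p - 127, so 720 = 3p and p* = 240, q* = 353.
Since 507 > 240, the floor is binding.
At p = 507: qd = 593 - 507 = 86 and qs = 2·507 - 127 = 887.
Quantity traded falls to 86. At q = 86 the demand price is 593 - 86 = 507 and the supply price is (127 + 86)/2 = 106.5.
Deadweight loss = ½ · (507 - 106.5) · (353 - 86) = ½ · 400.5 · 267 = 53466.75.

53466.75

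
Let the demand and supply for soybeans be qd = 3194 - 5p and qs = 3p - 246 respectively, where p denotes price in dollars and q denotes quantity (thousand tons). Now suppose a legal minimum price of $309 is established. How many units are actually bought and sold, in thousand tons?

1044

Equilibrium: 3194 - 5p = 3p - 246, so 3440 = 8p and p* = 430, q* = 1044.
The floor of 309 is below the equilibrium price 430, so it is not binding; the market clears at p* = 430, q* = 1044.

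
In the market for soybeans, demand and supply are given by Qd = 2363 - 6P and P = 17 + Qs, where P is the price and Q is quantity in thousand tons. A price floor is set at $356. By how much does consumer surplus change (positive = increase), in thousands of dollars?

-4400

Rearranging supply gives Qs = P - 17. Without the control the market clears where 2363 - 6P = P - 17, i.e. P* = 340 and Q* = 323.
Because the floor (356) lies above the market-clearing price, it is binding.
At P = 356: Qd = 2363 - 6·356 = 227 and Qs = 356 - 17 = 339.
Consumer surplus without the control is ½ · (2363/6 - 340) · 323 = 104329/12.
With the floor, consumers buy 227 units at 356, so CS = ½ · (2363/6 - 356) · 227 = 51529/12.
Change in consumer surplus = 51529/12 - 104329/12 = -4400.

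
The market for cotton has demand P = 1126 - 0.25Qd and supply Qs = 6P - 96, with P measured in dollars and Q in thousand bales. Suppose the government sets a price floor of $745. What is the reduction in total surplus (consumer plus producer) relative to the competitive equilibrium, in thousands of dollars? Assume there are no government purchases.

Rearranging demand gives Qd = 4504 - 4P. In a free market, 4504 - 4P = 6P - 96 gives the equilibrium P* = 460, Q* = 2664.
The floor of 745 is above the equilibrium price 460, so it binds.
At P = 745: Qd = 4504 - 4·745 = 1524 and Qs = 6·745 - 96 = 4374.
Quantity traded falls to 1524. At Q = 1524 the demand price is (4504 - 1524)/4 = 745 and the supply price is (96 + 1524)/6 = 270.
Deadweight loss = ½ · (745 - 270) · (2664 - 1524) = ½ · 475 · 1140 = 270750.

270750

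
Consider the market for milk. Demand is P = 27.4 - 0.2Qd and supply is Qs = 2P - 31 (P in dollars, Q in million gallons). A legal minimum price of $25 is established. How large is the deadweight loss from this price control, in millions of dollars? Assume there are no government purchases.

Rearranging demand gives Qd = 137 - 5P. In a free market, 137 - 5P = 2P - 31 gives the equilibrium P* = 24, Q* = 17.
Because the floor (25) lies above the market-clearing price, it is binding.
At P = 25: Qd = 137 - 5·25 = 12 and Qs = 2·25 - 31 = 19.
Quantity traded falls to 12. At Q = 12 the demand price is (137 - 12)/5 = 25 and the supply price is (31 + 12)/2 = 21.5.
Deadweight loss = ½ · (25 - 21.5) · (17 - 12) = ½ · 3.5 · 5 = 8.75.

8.75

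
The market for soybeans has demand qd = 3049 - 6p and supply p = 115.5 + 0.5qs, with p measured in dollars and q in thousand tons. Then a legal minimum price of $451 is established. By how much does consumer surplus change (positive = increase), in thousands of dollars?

Rearranging supply gives qs = 2p - 231. In a free market, 3049 - 6p = 2p - 231 gives the equilibrium p* = 410, q* = 589.
Because the floor (451) lies above the market-clearing price, it is binding.
At p = 451: qd = 3049 - 6·451 = 343 and qs = 2·451 - 231 = 671.
Consumer surplus without the control is ½ · (3049/6 - 410) · 589 = 346921/12.
With the floor, consumers buy 343 units at 451, so CS = ½ · (3049/6 - 451) · 343 = 117649/12.
Change in consumer surplus = 117649/12 - 346921/12 = -19106.

-19106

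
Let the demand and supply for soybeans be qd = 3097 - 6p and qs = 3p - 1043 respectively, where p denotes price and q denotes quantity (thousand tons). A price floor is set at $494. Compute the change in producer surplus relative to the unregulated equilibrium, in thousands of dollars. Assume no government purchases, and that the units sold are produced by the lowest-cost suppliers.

-2414

Equilibrium: 3097 - 6p = 3p - 1043, so 4140 = 9p and p* = 460, q* = 337.
The floor of 494 is above the equilibrium price 460, so it binds.
At p = 494: qd = 3097 - 6·494 = 133 and qs = 3·494 - 1043 = 439.
Producer surplus without the control is ½ · (460 - 1043/3) · 337 = 113569/6.
With the floor, 133 units are sold at 494. The supply price at q = 133 is 392, so PS = ½ · [(494 - 1043/3) + (494 - 392)] · 133 = 99085/6.
Change in producer surplus = 99085/6 - 113569/6 = -2414.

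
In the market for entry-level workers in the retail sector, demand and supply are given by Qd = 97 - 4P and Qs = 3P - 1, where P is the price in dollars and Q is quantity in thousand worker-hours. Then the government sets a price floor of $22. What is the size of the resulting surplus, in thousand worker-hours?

56

Without the control the market clears where 97 - 4P = 3P - 1, i.e. P* = 14 and Q* = 41.
Because the floor (22) lies above the market-clearing price, it is binding.
At P = 22: Qd = 97 - 4·22 = 9 and Qs = 3·22 - 1 = 65.
Surplus = Qs - Qd = 65 - 9 = 56.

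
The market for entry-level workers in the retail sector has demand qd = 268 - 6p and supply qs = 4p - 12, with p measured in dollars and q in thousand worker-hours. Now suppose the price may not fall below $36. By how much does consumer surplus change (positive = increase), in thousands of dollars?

-608

In a free market, 268 - 6p = 4p - 12 gives the equilibrium p* = 28, q* = 100.
Because the floor (36) lies above the market-clearing price, it is binding.
At p = 36: qd = 268 - 6·36 = 52 and qs = 4·36 - 12 = 132.
Consumer surplus without the control is ½ · (134/3 - 28) · 100 = 2500/3.
With the floor, consumers buy 52 units at 36, so CS = ½ · (134/3 - 36) · 52 = 676/3.
Change in consumer surplus = 676/3 - 2500/3 = -608.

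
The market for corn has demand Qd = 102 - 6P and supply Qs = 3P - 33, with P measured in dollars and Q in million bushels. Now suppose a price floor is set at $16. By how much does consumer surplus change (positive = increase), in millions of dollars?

Equilibrium: 102 - 6P = 3P - 33, so 135 = 9P and P* = 15, Q* = 12.
Since 16 > 15, the floor is binding.
At P = 16: Qd = 102 - 6·16 = 6 and Qs = 3·16 - 33 = 15.
Consumer surplus without the control is ½ · (17 - 15) · 12 = 12.
With the floor, consumers buy 6 units at 16, so CS = ½ · (17 - 16) · 6 = 3.
Change in consumer surplus = 3 - 12 = -9.

-9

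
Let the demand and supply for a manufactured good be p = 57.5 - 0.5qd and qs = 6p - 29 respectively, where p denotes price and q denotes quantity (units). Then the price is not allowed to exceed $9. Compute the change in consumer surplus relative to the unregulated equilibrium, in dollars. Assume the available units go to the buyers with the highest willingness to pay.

-504

Rearranging demand gives qd = 115 - 2p. Setting quantity demanded equal to quantity supplied, 115 - 2p = 6p - 29, gives p* = 18 and q* = 79.
The ceiling of 9 is below the equilibrium price 18, so it binds.
At p = 9: qd = 115 - 2·9 = 97 and qs = 6·9 - 29 = 25.
Consumer surplus without the control is ½ · (57.5 - 18) · 79 = 1560.25.
With the ceiling, 25 units are sold at 9 (assume they go to the highest-value buyers). The demand price at q = 25 is 45, so CS = ½ · [(57.5 - 9) + (45 - 9)] · 25 = 1056.25.
Change in consumer surplus = 1056.25 - 1560.25 = -504.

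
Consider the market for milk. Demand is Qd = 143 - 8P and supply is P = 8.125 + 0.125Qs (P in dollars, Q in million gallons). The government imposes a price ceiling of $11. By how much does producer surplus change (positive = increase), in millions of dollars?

-62

Rearranging supply gives Qs = 8P - 65. Equilibrium: 143 - 8P = 8P - 65, so 208 = 16P and P* = 13, Q* = 39.
The ceiling of 11 is below the equilibrium price 13, so it binds.
At P = 11: Qd = 143 - 8·11 = 55 and Qs = 8·11 - 65 = 23.
Producer surplus without the control is ½ · (13 - 8.125) · 39 = 95.0625.
With the ceiling, producers sell 23 units at 11, so PS = ½ · (11 - 8.125) · 23 = 33.0625.
Change in producer surplus = 33.0625 - 95.0625 = -62.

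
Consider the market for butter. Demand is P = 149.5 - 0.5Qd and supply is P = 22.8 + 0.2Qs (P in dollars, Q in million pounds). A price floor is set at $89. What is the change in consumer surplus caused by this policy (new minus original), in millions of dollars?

-4530

Rearranging demand gives Qd = 299 - 2P; rearranging supply gives Qs = 5P - 114. In a free market, 299 - 2P = 5P - 114 gives the equilibrium P* = 59, Q* = 181.
The floor of 89 is above the equilibrium price 59, so it binds.
At P = 89: Qd = 299 - 2·89 = 121 and Qs = 5·89 - 114 = 331.
Consumer surplus without the control is ½ · (149.5 - 59) · 181 = 8190.25.
With the floor, consumers buy 121 units at 89, so CS = ½ · (149.5 - 89) · 121 = 3660.25.
Change in consumer surplus = 3660.25 - 8190.25 = -4530.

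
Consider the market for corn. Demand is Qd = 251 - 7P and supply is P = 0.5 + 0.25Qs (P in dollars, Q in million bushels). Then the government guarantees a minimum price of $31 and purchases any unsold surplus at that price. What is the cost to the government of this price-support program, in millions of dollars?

Rearranging supply gives Qs = 4P - 2. Equilibrium: 251 - 7P = 4P - 2, so 253 = 11P and P* = 23, Q* = 90.
Because the floor (31) lies above the market-clearing price, it is binding.
At P = 31: Qd = 251 - 7·31 = 34 and Qs = 4·31 - 2 = 122.
Surplus = Qs - Qd = 88.
Government expenditure = surplus × support price = 88 × 31 = 2728.

2728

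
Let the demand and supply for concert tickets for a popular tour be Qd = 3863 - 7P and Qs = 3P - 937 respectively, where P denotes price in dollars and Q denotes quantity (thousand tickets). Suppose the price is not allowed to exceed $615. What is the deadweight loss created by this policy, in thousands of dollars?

0

Equilibrium: 3863 - 7P = 3P - 937, so 4800 = 10P and P* = 480, Q* = 503.
The ceiling of 615 is above the equilibrium price 480, so it is not binding; the market clears at P* = 480, Q* = 503.
Since the control does not bind, no trades are prevented and deadweight loss is zero.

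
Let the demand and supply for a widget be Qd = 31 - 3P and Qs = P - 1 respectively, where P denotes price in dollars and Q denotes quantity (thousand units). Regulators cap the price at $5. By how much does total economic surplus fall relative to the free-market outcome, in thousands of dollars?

6

Without the control the market clears where 31 - 3P = P - 1, i.e. P* = 8 and Q* = 7.
Since 5 < 8, the ceiling is binding.
At P = 5: Qd = 31 - 3·5 = 16 and Qs = 5 - 1 = 4.
Quantity traded falls to 4. At Q = 4 the demand price is (31 - 4)/3 = 9 and the supply price is 1 + 4 = 5.
Deadweight loss = ½ · (9 - 5) · (7 - 4) = ½ · 4 · 3 = 6.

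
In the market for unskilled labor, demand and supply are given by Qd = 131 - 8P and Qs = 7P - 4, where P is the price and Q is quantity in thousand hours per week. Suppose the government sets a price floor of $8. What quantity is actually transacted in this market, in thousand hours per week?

In a free market, 131 - 8P = 7P - 4 gives the equilibrium P* = 9, Q* = 59.
Since 8 is below P* = 9, the floor does not bind and the free-market outcome prevails.

59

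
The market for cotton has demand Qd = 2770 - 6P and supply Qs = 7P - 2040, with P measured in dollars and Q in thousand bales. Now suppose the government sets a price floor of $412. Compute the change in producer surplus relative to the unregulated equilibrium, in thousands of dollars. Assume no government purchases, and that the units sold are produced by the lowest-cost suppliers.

Equilibrium: 2770 - 6P = 7P - 2040, so 4810 = 13P and P* = 370, Q* = 550.
Since 412 > 370, the floor is binding.
At P = 412: Qd = 2770 - 6·412 = 298 and Qs = 7·412 - 2040 = 844.
Producer surplus without the control is ½ · (370 - 2040/7) · 550 = 151250/7.
With the floor, 298 units are sold at 412. The supply price at Q = 298 is 334, so PS = ½ · [(412 - 2040/7) + (412 - 334)] · 298 = 207110/7.
Change in producer surplus = 207110/7 - 151250/7 = 7980.

7980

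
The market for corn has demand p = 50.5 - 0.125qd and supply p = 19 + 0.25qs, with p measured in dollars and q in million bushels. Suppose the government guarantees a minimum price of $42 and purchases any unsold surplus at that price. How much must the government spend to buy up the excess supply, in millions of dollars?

Rearranging demand gives qd = 404 - 8p; rearranging supply gives qs = 4p - 76. Equilibrium: 404 - 8p = 4p - 76, so 480 = 12p and p* = 40, q* = 84.
Because the floor (42) lies above the market-clearing price, it is binding.
At p = 42: qd = 404 - 8·42 = 68 and qs = 4·42 - 76 = 92.
Surplus = qs - qd = 24.
Government expenditure = surplus × support price = 24 × 42 = 1008.

1008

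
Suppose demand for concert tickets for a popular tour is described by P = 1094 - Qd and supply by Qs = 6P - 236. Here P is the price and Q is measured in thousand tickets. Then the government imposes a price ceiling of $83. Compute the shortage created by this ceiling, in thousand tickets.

749

Rearranging demand gives Qd = 1094 - P. Without the control the market clears where 1094 - P = 6P - 236, i.e. P* = 190 and Q* = 904.
The ceiling of 83 is below the equilibrium price 190, so it binds.
At P = 83: Qd = 1094 - 83 = 1011 and Qs = 6·83 - 236 = 262.
Shortage = Qd - Qs = 1011 - 262 = 749.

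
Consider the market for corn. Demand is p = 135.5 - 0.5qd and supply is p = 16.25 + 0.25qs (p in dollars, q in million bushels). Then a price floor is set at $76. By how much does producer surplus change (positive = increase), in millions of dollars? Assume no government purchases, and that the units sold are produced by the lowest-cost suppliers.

Rearranging demand gives qd = 271 - 2p; rearranging supply gives qs = 4p - 65. Without the control the market clears where 271 - 2p = 4p - 65, i.e. p* = 56 and q* = 159.
Since 76 > 56, the floor is binding.
At p = 76: qd = 271 - 2·76 = 119 and qs = 4·76 - 65 = 239.
Producer surplus without the control is ½ · (56 - 16.25) · 159 = 3160.125.
With the floor, 119 units are sold at 76. The supply price at q = 119 is 46, so PS = ½ · [(76 - 16.25) + (76 - 46)] · 119 = 5340.125.
Change in producer surplus = 5340.125 - 3160.125 = 2180.

2180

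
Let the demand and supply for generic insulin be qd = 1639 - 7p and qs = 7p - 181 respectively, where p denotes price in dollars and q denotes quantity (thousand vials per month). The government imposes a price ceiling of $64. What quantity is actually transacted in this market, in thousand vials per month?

Without the control the market clears where 1639 - 7p = 7p - 181, i.e. p* = 130 and q* = 729.
Since 64 < 130, the ceiling is binding.
At p = 64: qd = 1639 - 7·64 = 1191 and qs = 7·64 - 181 = 267.
The quantity actually transacted is the short side, supply: 267.

267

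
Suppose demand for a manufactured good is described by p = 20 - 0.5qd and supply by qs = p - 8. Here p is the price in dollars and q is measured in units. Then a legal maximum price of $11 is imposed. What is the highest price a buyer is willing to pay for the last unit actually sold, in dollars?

18.5

Rearranging demand gives qd = 40 - 2p. Without the control the market clears where 40 - 2p = p - 8, i.e. p* = 16 and q* = 8.
The ceiling of 11 is below the equilibrium price 16, so it binds.
At p = 11: qd = 40 - 2·11 = 18 and qs = 11 - 8 = 3.
Only 3 units reach the market. On the demand curve, the marginal buyer's willingness to pay at q = 3 is (40 - 3)/2 = 18.5.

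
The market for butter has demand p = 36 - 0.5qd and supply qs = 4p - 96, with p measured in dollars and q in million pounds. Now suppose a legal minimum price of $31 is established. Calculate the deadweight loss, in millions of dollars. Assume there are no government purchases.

13.5

Rearranging demand gives qd = 72 - 2p. Equilibrium: 72 - 2p = 4p - 96, so 168 = 6p and p* = 28, q* = 16.
Since 31 > 28, the floor is binding.
At p = 31: qd = 72 - 2·31 = 10 and qs = 4·31 - 96 = 28.
Quantity traded falls to 10. At q = 10 the demand price is (72 - 10)/2 = 31 and the supply price is (96 + 10)/4 = 26.5.
Deadweight loss = ½ · (31 - 26.5) · (16 - 10) = ½ · 4.5 · 6 = 13.5.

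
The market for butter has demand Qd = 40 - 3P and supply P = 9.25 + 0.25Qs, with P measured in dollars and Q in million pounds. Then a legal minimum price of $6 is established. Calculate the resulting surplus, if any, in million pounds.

Rearranging supply gives Qs = 4P - 37. Setting quantity demanded equal to quantity supplied, 40 - 3P = 4P - 37, gives P* = 11 and Q* = 7.
Since 6 is below P* = 11, the floor does not bind and the free-market outcome prevails.
Since the control does not bind, there is no surplus.

0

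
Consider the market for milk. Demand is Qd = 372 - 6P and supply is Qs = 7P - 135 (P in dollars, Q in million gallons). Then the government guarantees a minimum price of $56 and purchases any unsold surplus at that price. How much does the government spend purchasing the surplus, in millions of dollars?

12376

Without the control the market clears where 372 - 6P = 7P - 135, i.e. P* = 39 and Q* = 138.
Since 56 > 39, the floor is binding.
At P = 56: Qd = 372 - 6·56 = 36 and Qs = 7·56 - 135 = 257.
Surplus = Qs - Qd = 221.
Government expenditure = surplus × support price = 221 × 56 = 12376.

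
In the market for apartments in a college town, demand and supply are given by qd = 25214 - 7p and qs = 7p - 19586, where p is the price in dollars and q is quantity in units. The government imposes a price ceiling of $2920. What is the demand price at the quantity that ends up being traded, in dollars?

3480

Without the control the market clears where 25214 - 7p = 7p - 19586, i.e. p* = 3200 and q* = 2814.
Since 2920 < 3200, the ceiling is binding.
At p = 2920: qd = 25214 - 7·2920 = 4774 and qs = 7·2920 - 19586 = 854.
Only 854 units reach the market. On the demand curve, the marginal buyer's willingness to pay at q = 854 is (25214 - 854)/7 = 3480.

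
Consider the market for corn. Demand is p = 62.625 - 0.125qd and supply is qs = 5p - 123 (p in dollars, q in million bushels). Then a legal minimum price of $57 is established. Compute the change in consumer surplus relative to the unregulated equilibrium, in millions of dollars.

Rearranging demand gives qd = 501 - 8p. In a free market, 501 - 8p = 5p - 123 gives the equilibrium p* = 48, q* = 117.
Since 57 > 48, the floor is binding.
At p = 57: qd = 501 - 8·57 = 45 and qs = 5·57 - 123 = 162.
Consumer surplus without the control is ½ · (62.625 - 48) · 117 = 855.5625.
With the floor, consumers buy 45 units at 57, so CS = ½ · (62.625 - 57) · 45 = 126.5625.
Change in consumer surplus = 126.5625 - 855.5625 = -729.

-729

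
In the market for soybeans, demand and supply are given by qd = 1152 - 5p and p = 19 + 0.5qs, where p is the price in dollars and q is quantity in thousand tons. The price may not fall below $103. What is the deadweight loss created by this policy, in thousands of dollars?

0

Rearranging supply gives qs = 2p - 38. Setting quantity demanded equal to quantity supplied, 1152 - 5p = 2p - 38, gives p* = 170 and q* = 302.
Since 103 is below p* = 170, the floor does not bind and the free-market outcome prevails.
Since the control does not bind, no trades are prevented and deadweight loss is zero.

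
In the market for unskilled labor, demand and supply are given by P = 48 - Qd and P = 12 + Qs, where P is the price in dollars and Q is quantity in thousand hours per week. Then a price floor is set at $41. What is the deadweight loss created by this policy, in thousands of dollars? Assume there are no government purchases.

121

Rearranging demand gives Qd = 48 - P; rearranging supply gives Qs = P - 12. Without the control the market clears where 48 - P = P - 12, i.e. P* = 30 and Q* = 18.
The floor of 41 is above the equilibrium price 30, so it binds.
At P = 41: Qd = 48 - 41 = 7 and Qs = 41 - 12 = 29.
Quantity traded falls to 7. At Q = 7 the demand price is 48 - 7 = 41 and the supply price is 12 + 7 = 19.
Deadweight loss = ½ · (41 - 19) · (18 - 7) = ½ · 22 · 11 = 121.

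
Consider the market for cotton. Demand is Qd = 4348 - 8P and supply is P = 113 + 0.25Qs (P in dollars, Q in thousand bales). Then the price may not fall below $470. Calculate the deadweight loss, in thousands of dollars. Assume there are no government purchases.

Rearranging supply gives Qs = 4P - 452. In a free market, 4348 - 8P = 4P - 452 gives the equilibrium P* = 400, Q* = 1148.
Since 470 > 400, the floor is binding.
At P = 470: Qd = 4348 - 8·470 = 588 and Qs = 4·470 - 452 = 1428.
Quantity traded falls to 588. At Q = 588 the demand price is (4348 - 588)/8 = 470 and the supply price is (452 + 588)/4 = 260.
Deadweight loss = ½ · (470 - 260) · (1148 - 588) = ½ · 210 · 560 = 58800.

58800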